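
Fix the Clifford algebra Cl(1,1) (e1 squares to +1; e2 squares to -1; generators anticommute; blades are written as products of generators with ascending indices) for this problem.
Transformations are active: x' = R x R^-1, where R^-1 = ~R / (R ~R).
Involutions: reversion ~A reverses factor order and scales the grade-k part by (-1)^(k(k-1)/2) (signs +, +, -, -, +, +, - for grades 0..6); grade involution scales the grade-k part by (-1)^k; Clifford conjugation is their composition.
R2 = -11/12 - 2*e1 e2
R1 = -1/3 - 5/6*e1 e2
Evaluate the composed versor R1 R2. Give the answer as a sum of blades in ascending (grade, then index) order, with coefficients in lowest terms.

Distribute over the terms of R1 (each basis-blade product reordered to ascending indices, repeated generators contracted through their squares):
(-1/3) R2 = 11/36 + 2/3*e1 e2
(-5/6*e1 e2) R2 = 5/3 + 55/72*e1 e2
Summing the partial products and collecting blades:
Answer: 71/36 + 103/72*e1 e2


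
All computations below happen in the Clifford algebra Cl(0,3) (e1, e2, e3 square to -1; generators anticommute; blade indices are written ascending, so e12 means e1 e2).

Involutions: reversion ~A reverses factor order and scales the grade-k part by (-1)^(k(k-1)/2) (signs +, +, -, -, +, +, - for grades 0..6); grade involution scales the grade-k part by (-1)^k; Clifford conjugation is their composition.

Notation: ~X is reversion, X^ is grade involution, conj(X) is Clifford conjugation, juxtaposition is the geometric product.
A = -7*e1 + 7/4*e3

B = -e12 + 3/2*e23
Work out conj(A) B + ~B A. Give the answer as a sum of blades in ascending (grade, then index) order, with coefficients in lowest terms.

first term: 35/8*e2 + 49/4*e123
second term: -35/8*e2 + 49/4*e123
Answer: 49/2*e123


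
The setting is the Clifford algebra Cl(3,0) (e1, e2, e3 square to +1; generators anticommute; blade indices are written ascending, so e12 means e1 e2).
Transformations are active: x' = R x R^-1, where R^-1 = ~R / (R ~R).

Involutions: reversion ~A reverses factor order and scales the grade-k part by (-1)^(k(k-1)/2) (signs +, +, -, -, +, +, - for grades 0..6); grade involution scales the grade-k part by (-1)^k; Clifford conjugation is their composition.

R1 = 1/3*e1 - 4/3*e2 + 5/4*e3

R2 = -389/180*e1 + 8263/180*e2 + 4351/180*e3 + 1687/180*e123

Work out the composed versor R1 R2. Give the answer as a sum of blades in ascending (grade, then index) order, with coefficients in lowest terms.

Distribute over the terms of R1 (each basis-blade product reordered to ascending indices, repeated generators contracted through their squares):
(1/3*e1) R2 = -389/540 + 8263/540*e12 + 4351/540*e13 + 1687/540*e23
(-4/3*e2) R2 = -8263/135 - 389/135*e12 + 1687/135*e13 - 4351/135*e23
(5/4*e3) R2 = 4351/144 + 1687/144*e12 + 389/144*e13 - 8263/144*e23
Summing the partial products and collecting blades:
Answer: -2537/80 + 52133/2160*e12 + 50231/2160*e13 - 6919/80*e23


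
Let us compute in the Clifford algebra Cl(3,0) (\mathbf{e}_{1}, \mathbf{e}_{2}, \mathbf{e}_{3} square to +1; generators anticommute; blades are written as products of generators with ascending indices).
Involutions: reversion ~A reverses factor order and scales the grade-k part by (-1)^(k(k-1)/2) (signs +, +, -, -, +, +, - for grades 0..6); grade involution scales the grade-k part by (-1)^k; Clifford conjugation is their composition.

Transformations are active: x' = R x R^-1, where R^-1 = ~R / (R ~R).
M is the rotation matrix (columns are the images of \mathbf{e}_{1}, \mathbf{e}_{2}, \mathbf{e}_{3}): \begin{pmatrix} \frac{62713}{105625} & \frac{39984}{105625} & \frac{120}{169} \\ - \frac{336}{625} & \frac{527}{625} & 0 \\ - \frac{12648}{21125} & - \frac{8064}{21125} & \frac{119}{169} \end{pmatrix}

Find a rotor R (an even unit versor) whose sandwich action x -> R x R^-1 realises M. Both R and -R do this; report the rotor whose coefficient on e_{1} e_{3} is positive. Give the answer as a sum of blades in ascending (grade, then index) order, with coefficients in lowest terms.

Method: write R = a + b12*e_{1} e_{2} + b13*e_{1} e_{3} + b23*e_{2} e_{3} with a^2 + b12^2 + b13^2 + b23^2 = 1 (so R^-1 = ~R). Expanding the columns R e_j ~R gives tr M = 4a^2 - 1 and, from the antisymmetric part, M21 - M12 = -4a*b12, M13 - M31 = 4a*b13, M32 - M23 = -4a*b23.
Here tr M = \frac{226151}{105625}, so a^2 = (1 + tr M)/4 = \frac{82944}{105625} and a = ±\frac{288}{325}. Taking a = \frac{288}{325}: M21 - M12 = -\frac{96768}{105625}, M13 - M31 = \frac{27648}{21125}, M32 - M23 = -\frac{8064}{21125}, giving b12 = \frac{84}{325}, b13 = \frac{24}{65}, b23 = \frac{7}{65}, i.e. R = \frac{288}{325} + \frac{84}{325} e_{1} e_{2} + \frac{24}{65} e_{1} e_{3} + \frac{7}{65} e_{2} e_{3}.
Its e_{1} e_{3} coefficient is already positive.
Answer: \frac{288}{325} + \frac{84}{325} e_{1} e_{2} + \frac{24}{65} e_{1} e_{3} + \frac{7}{65} e_{2} e_{3}. Why the constraint matters: R and -R act identically through the sandwich — M has trace \frac{226151}{105625} either way — so only the sign condition on e_{1} e_{3} picks one of the two preimages.


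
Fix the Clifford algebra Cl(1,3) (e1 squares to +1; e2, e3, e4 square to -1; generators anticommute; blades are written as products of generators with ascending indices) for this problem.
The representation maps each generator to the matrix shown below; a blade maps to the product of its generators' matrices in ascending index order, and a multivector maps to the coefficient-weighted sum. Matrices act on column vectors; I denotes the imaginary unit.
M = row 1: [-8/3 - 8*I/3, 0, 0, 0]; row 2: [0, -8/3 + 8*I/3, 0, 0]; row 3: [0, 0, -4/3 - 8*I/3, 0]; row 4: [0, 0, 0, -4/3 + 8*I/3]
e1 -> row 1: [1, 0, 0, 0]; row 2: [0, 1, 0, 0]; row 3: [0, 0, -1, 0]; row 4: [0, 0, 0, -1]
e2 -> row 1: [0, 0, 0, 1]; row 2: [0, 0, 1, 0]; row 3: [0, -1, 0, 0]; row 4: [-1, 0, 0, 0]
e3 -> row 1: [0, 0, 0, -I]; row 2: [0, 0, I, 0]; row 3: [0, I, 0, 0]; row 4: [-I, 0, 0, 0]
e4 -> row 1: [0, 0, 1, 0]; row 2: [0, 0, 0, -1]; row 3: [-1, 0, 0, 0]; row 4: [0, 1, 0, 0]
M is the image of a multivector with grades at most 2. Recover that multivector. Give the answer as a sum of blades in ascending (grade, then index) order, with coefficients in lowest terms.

Method: the blade images are trace-orthogonal — tr(rho(e_A) rho(e_B)^-1) = 4 if A = B and 0 otherwise — and rho(e_A)^-1 = (e_A)^2 * rho(e_A) with (e_A)^2 = +1 or -1, so the coefficient of e_A in the preimage is (e_A)^2 * tr(M rho(e_A))/4.
Nonzero projections over blades of grade <= 2: 1: (1)^2 = +1, tr(M 1) = -8, coefficient -2; e1: (e1)^2 = +1, tr(M rho(e1)) = -8/3, coefficient -2/3; e2 e3: (e2 e3)^2 = -1, tr(M rho(e2 e3)) = -32/3, coefficient 8/3. Every other blade of grade <= 2 projects to 0.
Answer: -2 - 2/3*e1 + 8/3*e2 e3


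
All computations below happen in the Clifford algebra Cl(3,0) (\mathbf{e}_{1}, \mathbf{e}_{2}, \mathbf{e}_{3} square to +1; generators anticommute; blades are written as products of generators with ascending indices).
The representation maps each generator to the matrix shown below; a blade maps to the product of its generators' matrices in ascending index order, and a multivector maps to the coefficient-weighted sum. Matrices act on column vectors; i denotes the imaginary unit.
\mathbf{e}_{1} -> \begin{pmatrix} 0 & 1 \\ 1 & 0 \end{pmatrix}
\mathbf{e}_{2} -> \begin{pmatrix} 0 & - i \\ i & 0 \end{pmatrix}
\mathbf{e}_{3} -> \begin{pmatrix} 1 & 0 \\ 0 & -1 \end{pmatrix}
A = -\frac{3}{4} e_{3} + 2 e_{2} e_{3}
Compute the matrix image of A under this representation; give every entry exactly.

Bivector images (products of the table entries): rho(e_{2} e_{3}) = rho(\mathbf{e}_{2})rho(\mathbf{e}_{3}) = \begin{pmatrix} 0 & i \\ i & 0 \end{pmatrix}.
M = (-\frac{3}{4})*rho(e_{3}) + (2)*rho(e_{2} e_{3}), summed entrywise:
Answer: \begin{pmatrix} - \frac{3}{4} & 2 i \\ 2 i & \frac{3}{4} \end{pmatrix}


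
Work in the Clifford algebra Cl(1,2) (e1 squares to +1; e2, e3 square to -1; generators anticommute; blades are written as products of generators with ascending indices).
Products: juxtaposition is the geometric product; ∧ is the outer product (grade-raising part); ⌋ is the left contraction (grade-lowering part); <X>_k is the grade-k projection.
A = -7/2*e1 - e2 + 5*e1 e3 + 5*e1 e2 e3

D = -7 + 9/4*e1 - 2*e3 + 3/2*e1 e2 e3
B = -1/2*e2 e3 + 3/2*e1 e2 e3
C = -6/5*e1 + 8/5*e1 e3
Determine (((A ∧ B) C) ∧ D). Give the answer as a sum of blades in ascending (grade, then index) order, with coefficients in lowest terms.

step 1: 7/4*e1 e2 e3
step 2: -14/5*e2 - 21/10*e2 e3
step 3: 98/5*e2 + 63/10*e1 e2 + 203/10*e2 e3 - 189/40*e1 e2 e3
Answer: 98/5*e2 + 63/10*e1 e2 + 203/10*e2 e3 - 189/40*e1 e2 e3


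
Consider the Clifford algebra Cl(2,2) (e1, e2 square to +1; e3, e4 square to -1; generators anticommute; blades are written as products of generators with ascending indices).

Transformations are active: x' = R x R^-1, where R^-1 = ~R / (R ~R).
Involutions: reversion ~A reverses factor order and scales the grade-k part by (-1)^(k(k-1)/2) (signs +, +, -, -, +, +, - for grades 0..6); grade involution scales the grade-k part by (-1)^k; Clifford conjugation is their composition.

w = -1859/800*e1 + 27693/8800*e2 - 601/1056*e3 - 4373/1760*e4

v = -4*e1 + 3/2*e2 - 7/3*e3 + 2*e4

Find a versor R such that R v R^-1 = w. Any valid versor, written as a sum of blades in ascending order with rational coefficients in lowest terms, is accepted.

The midline construction: v and w both square to 317/36, so reflecting in their sum -5059/800*e1 + 40893/8800*e2 - 3065/1056*e3 - 853/1760*e4 exchanges them.
Answer: -5059/800*e1 + 40893/8800*e2 - 3065/1056*e3 - 853/1760*e4


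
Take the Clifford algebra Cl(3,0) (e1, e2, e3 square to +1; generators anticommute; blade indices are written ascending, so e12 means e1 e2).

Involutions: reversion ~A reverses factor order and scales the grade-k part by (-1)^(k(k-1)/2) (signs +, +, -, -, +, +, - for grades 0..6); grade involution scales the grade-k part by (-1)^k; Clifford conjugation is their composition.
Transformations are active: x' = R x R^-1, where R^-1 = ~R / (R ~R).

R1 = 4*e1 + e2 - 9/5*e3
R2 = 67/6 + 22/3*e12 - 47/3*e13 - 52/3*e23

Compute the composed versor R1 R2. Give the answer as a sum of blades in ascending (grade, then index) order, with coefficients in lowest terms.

Distribute over the terms of R1 (each basis-blade product reordered to ascending indices, repeated generators contracted through their squares):
(4*e1) R2 = 134/3*e1 + 88/3*e2 - 188/3*e3 - 208/3*e123
(e2) R2 = -22/3*e1 + 67/6*e2 - 52/3*e3 + 47/3*e123
(-9/5*e3) R2 = -141/5*e1 - 156/5*e2 - 201/10*e3 - 66/5*e123
Summing the partial products and collecting blades:
Answer: 137/15*e1 + 93/10*e2 - 1001/10*e3 - 1003/15*e123


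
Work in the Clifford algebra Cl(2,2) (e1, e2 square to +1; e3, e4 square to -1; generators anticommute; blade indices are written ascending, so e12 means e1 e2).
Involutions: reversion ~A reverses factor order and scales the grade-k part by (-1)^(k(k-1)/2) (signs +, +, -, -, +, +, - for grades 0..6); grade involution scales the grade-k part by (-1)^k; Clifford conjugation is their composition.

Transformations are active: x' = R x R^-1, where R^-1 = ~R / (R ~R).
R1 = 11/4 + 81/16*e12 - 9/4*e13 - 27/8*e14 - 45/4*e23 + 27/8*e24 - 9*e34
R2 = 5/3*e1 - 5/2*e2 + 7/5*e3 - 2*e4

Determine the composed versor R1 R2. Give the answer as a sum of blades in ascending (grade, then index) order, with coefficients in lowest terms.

Distribute over the terms of R2 (each basis-blade product reordered to ascending indices, repeated generators contracted through their squares):
R1 (5/3*e1) = 55/12*e1 - 135/16*e2 + 15/4*e3 + 45/8*e4 - 75/4*e123 + 45/8*e124 - 15*e134
R1 (-5/2*e2) = -405/32*e1 - 55/8*e2 - 225/8*e3 + 135/16*e4 - 45/8*e123 - 135/16*e124 + 45/2*e234
R1 (7/5*e3) = 63/20*e1 + 63/4*e2 + 77/20*e3 - 63/5*e4 + 567/80*e123 + 189/40*e134 - 189/40*e234
R1 (-2*e4) = -27/4*e1 + 27/4*e2 - 18*e3 - 11/2*e4 - 81/8*e124 + 9/2*e134 + 45/2*e234
Summing the partial products and collecting blades:
Answer: -5603/480*e1 + 115/16*e2 - 1541/40*e3 - 323/80*e4 - 1383/80*e123 - 207/16*e124 - 231/40*e134 + 1611/40*e234


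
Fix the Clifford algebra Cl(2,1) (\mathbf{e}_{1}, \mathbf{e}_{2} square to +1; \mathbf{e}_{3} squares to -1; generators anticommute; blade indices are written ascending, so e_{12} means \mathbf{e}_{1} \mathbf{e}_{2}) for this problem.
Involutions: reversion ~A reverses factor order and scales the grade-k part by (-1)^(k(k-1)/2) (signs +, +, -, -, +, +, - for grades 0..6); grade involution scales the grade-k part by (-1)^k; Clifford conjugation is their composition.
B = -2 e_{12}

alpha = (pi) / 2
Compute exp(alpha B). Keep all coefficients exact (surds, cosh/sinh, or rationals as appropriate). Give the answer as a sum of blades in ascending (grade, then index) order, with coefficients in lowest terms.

B^2 = (-2)^2*(e_{12})^2 = 4*(-1) = -4 (a basis 2-blade squares to minus the product of its generators' squares).
B^2 = -4 — the series telescopes trigonometrically here: l = 2, alpha*l = \pi, so exp(alpha B) = cos(\pi) + (sin(\pi)/2)*B = -1 + (0)*B.
Answer: -1


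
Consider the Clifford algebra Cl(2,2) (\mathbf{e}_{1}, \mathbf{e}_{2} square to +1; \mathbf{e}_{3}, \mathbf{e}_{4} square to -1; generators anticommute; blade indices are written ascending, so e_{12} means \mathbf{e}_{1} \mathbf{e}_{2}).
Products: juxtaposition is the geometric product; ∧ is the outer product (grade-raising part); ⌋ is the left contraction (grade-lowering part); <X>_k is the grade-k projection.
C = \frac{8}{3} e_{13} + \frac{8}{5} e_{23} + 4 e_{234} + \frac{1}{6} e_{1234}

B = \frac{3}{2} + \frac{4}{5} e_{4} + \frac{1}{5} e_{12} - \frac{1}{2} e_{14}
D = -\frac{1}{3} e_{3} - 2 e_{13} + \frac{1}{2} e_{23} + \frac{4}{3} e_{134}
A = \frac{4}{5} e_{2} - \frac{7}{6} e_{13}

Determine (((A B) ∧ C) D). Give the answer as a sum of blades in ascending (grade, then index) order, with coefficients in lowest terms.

step 1: -\frac{4}{25} e_{1} + \frac{6}{5} e_{2} - \frac{7}{4} e_{13} - \frac{7}{30} e_{23} + \frac{16}{25} e_{24} - \frac{7}{12} e_{34} + \frac{2}{5} e_{124} - \frac{14}{15} e_{134}
step 2: -\frac{432}{125} e_{123} - \frac{176}{75} e_{1234}
step 3: -\frac{216}{125} e_{1} - \frac{11296}{1125} e_{2} - \frac{144}{125} e_{12} - \frac{88}{75} e_{14} - \frac{32}{375} e_{24} + \frac{176}{225} e_{124}
Answer: -\frac{216}{125} e_{1} - \frac{11296}{1125} e_{2} - \frac{144}{125} e_{12} - \frac{88}{75} e_{14} - \frac{32}{375} e_{24} + \frac{176}{225} e_{124}


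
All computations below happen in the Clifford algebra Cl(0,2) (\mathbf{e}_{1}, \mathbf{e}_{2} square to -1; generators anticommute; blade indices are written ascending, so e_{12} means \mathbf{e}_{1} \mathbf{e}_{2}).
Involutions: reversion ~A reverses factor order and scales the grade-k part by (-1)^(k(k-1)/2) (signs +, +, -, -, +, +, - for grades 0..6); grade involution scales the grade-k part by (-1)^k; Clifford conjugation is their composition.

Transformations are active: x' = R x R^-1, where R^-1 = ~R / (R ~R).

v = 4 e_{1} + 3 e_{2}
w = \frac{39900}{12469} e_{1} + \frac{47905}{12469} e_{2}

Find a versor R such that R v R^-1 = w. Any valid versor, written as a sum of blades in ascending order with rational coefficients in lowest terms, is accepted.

Sketch: the shared square -25 makes R = v + w = \frac{89776}{12469} e_{1} + \frac{85312}{12469} e_{2} the natural versor; its sandwich fixes that direction, negates (v - w)/2, and sends v to w.
Answer: \frac{89776}{12469} e_{1} + \frac{85312}{12469} e_{2}


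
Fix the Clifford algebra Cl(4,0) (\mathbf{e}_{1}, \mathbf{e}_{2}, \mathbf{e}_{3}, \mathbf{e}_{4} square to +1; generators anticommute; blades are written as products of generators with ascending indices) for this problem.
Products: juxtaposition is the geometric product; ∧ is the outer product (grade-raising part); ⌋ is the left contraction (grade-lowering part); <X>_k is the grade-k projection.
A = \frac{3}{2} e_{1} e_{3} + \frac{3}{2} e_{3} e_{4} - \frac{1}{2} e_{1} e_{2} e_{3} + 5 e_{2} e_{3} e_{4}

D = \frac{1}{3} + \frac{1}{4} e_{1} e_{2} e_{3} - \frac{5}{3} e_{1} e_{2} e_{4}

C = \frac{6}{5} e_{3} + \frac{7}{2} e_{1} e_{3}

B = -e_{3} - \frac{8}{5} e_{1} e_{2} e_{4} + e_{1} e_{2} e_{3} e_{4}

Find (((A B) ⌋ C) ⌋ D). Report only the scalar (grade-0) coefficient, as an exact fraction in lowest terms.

step 1: \frac{7}{2} e_{1} + 2 e_{4} - e_{1} e_{2} + 8 e_{1} e_{3} + \frac{13}{2} e_{2} e_{4} - \frac{4}{5} e_{3} e_{4} - \frac{12}{5} e_{1} e_{2} e_{3} - \frac{12}{5} e_{2} e_{3} e_{4}
step 2: -28 + \frac{49}{4} e_{3}
step 3: -\frac{28}{3} + \frac{49}{16} e_{1} e_{2} - 7 e_{1} e_{2} e_{3} + \frac{140}{3} e_{1} e_{2} e_{4}
Answer: -\frac{28}{3}


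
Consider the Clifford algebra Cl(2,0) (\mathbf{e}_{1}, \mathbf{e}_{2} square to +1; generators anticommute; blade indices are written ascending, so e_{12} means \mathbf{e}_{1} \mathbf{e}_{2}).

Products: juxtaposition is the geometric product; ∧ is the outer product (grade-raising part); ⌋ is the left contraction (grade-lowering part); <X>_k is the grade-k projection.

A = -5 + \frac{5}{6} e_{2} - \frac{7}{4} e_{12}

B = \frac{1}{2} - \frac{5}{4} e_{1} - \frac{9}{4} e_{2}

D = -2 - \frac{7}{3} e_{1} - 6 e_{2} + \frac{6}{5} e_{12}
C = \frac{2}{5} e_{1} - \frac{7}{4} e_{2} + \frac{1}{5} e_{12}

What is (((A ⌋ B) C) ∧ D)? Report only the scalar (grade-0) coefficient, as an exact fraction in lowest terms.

step 1: -\frac{35}{8} + \frac{25}{4} e_{1} + \frac{45}{4} e_{2}
step 2: -\frac{275}{16} - 4 e_{1} + \frac{285}{32} e_{2} - \frac{261}{16} e_{12}
step 3: \frac{275}{8} + \frac{2309}{48} e_{1} + \frac{1365}{16} e_{2} + \frac{1817}{32} e_{12}
Answer: \frac{275}{8}


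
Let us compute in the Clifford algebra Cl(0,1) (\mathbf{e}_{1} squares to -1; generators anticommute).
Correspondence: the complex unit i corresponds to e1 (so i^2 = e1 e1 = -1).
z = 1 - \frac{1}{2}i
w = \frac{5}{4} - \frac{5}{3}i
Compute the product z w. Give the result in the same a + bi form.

In blades: z = 1 - \frac{1}{2} e_{1}, w = \frac{5}{4} - \frac{5}{3} e_{1}.
Distribute z over w term by term (generator squares from the signature, products reordered to ascending indices): (1)*w = \frac{5}{4} - \frac{5}{3} e_{1}; (-\frac{1}{2} e_{1})*w = -\frac{5}{6} - \frac{5}{8} e_{1}.
Sum: \frac{5}{12} - \frac{55}{24} e_{1}; translating back through the correspondence:
Answer: \frac{5}{12} - \frac{55}{24}i


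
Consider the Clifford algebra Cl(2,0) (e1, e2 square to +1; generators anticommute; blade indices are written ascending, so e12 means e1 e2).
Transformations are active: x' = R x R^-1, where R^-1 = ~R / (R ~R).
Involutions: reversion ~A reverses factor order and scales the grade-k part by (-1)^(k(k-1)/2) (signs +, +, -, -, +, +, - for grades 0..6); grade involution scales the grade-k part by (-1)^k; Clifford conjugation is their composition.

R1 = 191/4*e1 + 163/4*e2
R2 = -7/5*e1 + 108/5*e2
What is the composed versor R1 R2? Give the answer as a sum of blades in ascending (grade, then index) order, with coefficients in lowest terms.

Distribute over the terms of R1 (each basis-blade product reordered to ascending indices, repeated generators contracted through their squares):
(191/4*e1) R2 = -1337/20 + 5157/5*e12
(163/4*e2) R2 = 4401/5 + 1141/20*e12
Summing the partial products and collecting blades:
Answer: 16267/20 + 21769/20*e12


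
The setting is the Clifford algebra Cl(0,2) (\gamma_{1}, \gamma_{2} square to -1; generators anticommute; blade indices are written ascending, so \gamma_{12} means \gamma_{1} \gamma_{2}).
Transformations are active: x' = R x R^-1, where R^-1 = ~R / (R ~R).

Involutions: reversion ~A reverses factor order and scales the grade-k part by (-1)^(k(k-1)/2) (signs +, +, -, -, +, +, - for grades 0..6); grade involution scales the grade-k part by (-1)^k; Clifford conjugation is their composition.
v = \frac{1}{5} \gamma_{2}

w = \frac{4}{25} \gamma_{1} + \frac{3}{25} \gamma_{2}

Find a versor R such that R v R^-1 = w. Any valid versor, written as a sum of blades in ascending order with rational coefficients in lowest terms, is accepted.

Here q(v) = q(w) = -\frac{1}{25}; the classical choice R = v + w = \frac{4}{25} \gamma_{1} + \frac{8}{25} \gamma_{2} then realises v -> w under the sandwich.
Answer: \frac{4}{25} \gamma_{1} + \frac{8}{25} \gamma_{2}


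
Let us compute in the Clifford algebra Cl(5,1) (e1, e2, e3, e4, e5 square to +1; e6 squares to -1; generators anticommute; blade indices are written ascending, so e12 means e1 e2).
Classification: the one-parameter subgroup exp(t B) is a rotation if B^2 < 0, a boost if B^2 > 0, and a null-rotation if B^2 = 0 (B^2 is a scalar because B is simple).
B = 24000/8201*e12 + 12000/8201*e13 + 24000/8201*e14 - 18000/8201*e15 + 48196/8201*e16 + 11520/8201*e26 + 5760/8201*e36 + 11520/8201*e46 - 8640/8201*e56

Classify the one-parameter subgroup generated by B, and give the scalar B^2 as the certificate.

B^2 term by term: the squares give (24000/8201)^2*(e12)^2 + (12000/8201)^2*(e13)^2 + (24000/8201)^2*(e14)^2 + (-18000/8201)^2*(e15)^2 + (48196/8201)^2*(e16)^2 + (11520/8201)^2*(e26)^2 + (5760/8201)^2*(e36)^2 + (11520/8201)^2*(e46)^2 + (-8640/8201)^2*(e56)^2 = 576000000/67256401*(-1) + 144000000/67256401*(-1) + 576000000/67256401*(-1) + 324000000/67256401*(-1) + 2322854416/67256401*(+1) + 132710400/67256401*(+1) + 33177600/67256401*(+1) + 132710400/67256401*(+1) + 74649600/67256401*(+1) = 16 (each basis 2-blade squares to minus the product of its generators' squares); cross terms between blades sharing an index anticommute and cancel; the commuting (index-disjoint) pairs give grade-4 terms 2*c*c'*(blade product), which cancel blade by blade — e1236: 276480000/67256401 - 276480000/67256401 = 0; e1246: 552960000/67256401 - 552960000/67256401 = 0; e1256: -414720000/67256401 + 414720000/67256401 = 0; e1346: 276480000/67256401 - 276480000/67256401 = 0; e1356: -207360000/67256401 + 207360000/67256401 = 0; e1456: -414720000/67256401 + 414720000/67256401 = 0 — confirming B is simple. So B^2 = 16.
Answer: boost, certificate B^2 = 16. Key observation: B^2 = 16 is a conjugation invariant, so its sign decides the class regardless of the surface form of B.


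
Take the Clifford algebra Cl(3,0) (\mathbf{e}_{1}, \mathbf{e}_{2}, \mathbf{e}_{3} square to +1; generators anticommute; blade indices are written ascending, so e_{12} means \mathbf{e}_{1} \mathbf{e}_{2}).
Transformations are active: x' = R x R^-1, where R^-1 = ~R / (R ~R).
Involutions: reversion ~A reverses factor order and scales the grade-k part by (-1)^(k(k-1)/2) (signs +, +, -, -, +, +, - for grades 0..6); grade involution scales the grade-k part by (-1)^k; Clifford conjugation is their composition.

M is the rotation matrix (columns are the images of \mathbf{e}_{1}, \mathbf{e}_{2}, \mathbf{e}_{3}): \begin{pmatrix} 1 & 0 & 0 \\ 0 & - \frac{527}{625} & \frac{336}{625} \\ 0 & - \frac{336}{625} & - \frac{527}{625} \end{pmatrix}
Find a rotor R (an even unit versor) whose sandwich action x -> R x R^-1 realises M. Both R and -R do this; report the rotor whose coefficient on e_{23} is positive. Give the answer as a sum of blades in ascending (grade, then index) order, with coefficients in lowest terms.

Method: write R = a + b12*e_{12} + b13*e_{13} + b23*e_{23} with a^2 + b12^2 + b13^2 + b23^2 = 1 (so R^-1 = ~R). Expanding the columns R e_j ~R gives tr M = 4a^2 - 1 and, from the antisymmetric part, M21 - M12 = -4a*b12, M13 - M31 = 4a*b13, M32 - M23 = -4a*b23.
Here tr M = -\frac{429}{625}, so a^2 = (1 + tr M)/4 = \frac{49}{625} and a = ±\frac{7}{25}. Taking a = \frac{7}{25}: M21 - M12 = 0, M13 - M31 = 0, M32 - M23 = -\frac{672}{625}, giving b12 = 0, b13 = 0, b23 = \frac{24}{25}, i.e. R = \frac{7}{25} + \frac{24}{25} e_{23}.
Its e_{23} coefficient is already positive.
Answer: \frac{7}{25} + \frac{24}{25} e_{23}. Sheet selection: the two-to-one cover makes ±R indistinguishable at the matrix level (trace -\frac{429}{625}), so uniqueness comes from the required sign on e_{23}.


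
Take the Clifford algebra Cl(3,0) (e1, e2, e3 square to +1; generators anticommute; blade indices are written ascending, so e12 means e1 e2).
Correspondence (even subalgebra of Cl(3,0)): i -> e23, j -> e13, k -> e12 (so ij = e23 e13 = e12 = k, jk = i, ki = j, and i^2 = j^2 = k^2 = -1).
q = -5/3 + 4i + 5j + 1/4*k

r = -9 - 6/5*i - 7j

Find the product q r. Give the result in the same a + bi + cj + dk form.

In blades: q = -5/3 + 1/4*e12 + 5*e13 + 4*e23, r = -9 - 7*e13 - 6/5*e23.
Distribute q over r term by term (generator squares from the signature, products reordered to ascending indices): (-5/3)*r = 15 + 35/3*e13 + 2*e23; (1/4*e12)*r = -9/4*e12 - 3/10*e13 + 7/4*e23; (5*e13)*r = 35 + 6*e12 - 45*e13; (4*e23)*r = 24/5 - 28*e12 - 36*e23.
Sum: 274/5 - 97/4*e12 - 1009/30*e13 - 129/4*e23; translating back through the correspondence:
Answer: 274/5 - 129/4*i - 1009/30*j - 97/4*k


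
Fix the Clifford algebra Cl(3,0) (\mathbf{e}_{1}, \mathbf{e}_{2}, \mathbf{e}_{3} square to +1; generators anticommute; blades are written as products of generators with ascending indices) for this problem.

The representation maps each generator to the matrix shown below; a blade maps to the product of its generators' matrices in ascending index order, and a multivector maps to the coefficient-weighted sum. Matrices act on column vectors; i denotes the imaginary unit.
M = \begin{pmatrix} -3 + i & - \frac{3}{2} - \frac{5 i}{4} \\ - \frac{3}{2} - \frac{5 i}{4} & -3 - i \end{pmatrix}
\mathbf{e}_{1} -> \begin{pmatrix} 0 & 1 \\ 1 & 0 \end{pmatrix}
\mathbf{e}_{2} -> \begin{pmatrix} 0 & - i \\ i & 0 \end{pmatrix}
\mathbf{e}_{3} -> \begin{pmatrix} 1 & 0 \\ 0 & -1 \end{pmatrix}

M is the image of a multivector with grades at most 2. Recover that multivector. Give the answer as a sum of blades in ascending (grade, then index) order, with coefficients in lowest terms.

Method: 1, rho(e_{1}), rho(e_{2}), rho(e_{3}) form a trace-orthogonal basis of the 2x2 complex matrices (tr(X Y) = 2 if X = Y, else 0), so M = m0*1 + m1*rho(e_{1}) + m2*rho(e_{2}) + m3*rho(e_{3}) with m0 = tr(M)/2 = -3, m1 = tr(M rho(e_{1}))/2 = - \frac{3}{2} - \frac{5 i}{4}, m2 = tr(M rho(e_{2}))/2 = 0, m3 = tr(M rho(e_{3}))/2 = i.
Multiplying table entries, the bivector images are rho(e_{1} e_{2}) = i*rho(e_{3}), rho(e_{1} e_{3}) = -i*rho(e_{2}), rho(e_{2} e_{3}) = i*rho(e_{1}); with real blade coefficients the real parts of m0..m3 are the coefficients of 1, e_{1}, e_{2}, e_{3} and the imaginary parts give the bivectors (e_{2} e_{3}: Im m1, e_{1} e_{3}: -Im m2, e_{1} e_{2}: Im m3).
Answer: -3 - \frac{3}{2} e_{1} + e_{1} e_{2} - \frac{5}{4} e_{2} e_{3}


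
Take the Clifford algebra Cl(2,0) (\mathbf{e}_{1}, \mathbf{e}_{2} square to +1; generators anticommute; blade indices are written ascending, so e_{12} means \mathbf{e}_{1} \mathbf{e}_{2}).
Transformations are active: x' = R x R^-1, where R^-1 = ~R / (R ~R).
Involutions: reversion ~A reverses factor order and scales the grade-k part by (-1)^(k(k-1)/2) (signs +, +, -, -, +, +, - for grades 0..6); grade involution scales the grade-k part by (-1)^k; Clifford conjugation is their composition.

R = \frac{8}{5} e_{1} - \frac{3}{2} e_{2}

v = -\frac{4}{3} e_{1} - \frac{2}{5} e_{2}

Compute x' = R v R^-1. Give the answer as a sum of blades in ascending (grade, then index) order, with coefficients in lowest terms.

~R = \frac{8}{5} e_{1} - \frac{3}{2} e_{2}, and R ~R = \frac{481}{100}, so R^-1 = ~R / (\frac{481}{100}).
R v = -\frac{23}{15} - \frac{66}{25} e_{12}
Answer: \frac{452}{1443} e_{1} + \frac{3262}{2405} e_{2}


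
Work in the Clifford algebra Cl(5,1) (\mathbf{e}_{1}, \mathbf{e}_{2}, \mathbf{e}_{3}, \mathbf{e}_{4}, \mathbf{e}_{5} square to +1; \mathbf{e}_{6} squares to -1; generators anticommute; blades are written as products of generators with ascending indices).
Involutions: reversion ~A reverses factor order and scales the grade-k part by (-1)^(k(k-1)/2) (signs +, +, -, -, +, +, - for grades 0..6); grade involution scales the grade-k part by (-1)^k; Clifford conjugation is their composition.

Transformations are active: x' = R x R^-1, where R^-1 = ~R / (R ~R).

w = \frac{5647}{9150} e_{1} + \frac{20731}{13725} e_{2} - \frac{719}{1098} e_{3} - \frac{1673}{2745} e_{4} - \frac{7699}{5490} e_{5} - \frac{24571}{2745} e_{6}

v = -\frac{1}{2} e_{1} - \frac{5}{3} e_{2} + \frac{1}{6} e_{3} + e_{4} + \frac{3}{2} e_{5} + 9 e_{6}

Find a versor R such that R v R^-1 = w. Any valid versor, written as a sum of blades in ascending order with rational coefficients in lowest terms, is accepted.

Take R = v + w = \frac{536}{4575} e_{1} - \frac{2144}{13725} e_{2} - \frac{268}{549} e_{3} + \frac{1072}{2745} e_{4} + \frac{268}{2745} e_{5} + \frac{134}{2745} e_{6}. Because q(v) = q(w) = -\frac{2689}{36}, conjugation by R sends v exactly to w.
Answer: \frac{536}{4575} e_{1} - \frac{2144}{13725} e_{2} - \frac{268}{549} e_{3} + \frac{1072}{2745} e_{4} + \frac{268}{2745} e_{5} + \frac{134}{2745} e_{6}


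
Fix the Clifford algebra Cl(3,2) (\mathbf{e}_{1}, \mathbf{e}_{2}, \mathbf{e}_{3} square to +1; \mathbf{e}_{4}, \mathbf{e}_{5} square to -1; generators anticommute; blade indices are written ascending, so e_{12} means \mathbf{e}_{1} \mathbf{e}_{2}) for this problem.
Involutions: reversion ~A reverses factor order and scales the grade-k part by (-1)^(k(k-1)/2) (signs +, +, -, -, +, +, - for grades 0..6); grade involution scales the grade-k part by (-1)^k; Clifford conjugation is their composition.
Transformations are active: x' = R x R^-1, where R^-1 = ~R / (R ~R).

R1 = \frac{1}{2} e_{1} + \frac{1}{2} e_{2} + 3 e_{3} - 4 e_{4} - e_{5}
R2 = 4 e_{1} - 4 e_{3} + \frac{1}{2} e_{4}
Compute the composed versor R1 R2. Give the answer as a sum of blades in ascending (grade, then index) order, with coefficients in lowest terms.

Distribute over the terms of R2 (each basis-blade product reordered to ascending indices, repeated generators contracted through their squares):
R1 (4 e_{1}) = 2 - 2 e_{12} - 12 e_{13} + 16 e_{14} + 4 e_{15}
R1 (-4 e_{3}) = -12 - 2 e_{13} - 2 e_{23} - 16 e_{34} - 4 e_{35}
R1 (\frac{1}{2} e_{4}) = 2 + \frac{1}{4} e_{14} + \frac{1}{4} e_{24} + \frac{3}{2} e_{34} + \frac{1}{2} e_{45}
Summing the partial products and collecting blades:
Answer: -8 - 2 e_{12} - 14 e_{13} + \frac{65}{4} e_{14} + 4 e_{15} - 2 e_{23} + \frac{1}{4} e_{24} - \frac{29}{2} e_{34} - 4 e_{35} + \frac{1}{2} e_{45}


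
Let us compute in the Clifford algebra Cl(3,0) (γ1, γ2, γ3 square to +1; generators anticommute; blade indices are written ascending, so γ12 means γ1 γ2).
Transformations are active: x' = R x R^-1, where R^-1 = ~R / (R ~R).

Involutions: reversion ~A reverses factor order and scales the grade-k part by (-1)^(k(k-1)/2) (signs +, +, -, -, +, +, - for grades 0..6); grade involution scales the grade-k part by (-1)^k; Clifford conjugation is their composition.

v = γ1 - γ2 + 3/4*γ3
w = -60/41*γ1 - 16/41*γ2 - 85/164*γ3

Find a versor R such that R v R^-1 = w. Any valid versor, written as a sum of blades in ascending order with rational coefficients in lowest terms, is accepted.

Reasoning: v^2 = w^2 = 41/16 since conjugation preserves the quadratic form; R = v + w = -19/41*γ1 - 57/41*γ2 + 19/82*γ3 is then valid when invertible, keeping its own part and reversing (v - w)/2.
Answer: -19/41*γ1 - 57/41*γ2 + 19/82*γ3


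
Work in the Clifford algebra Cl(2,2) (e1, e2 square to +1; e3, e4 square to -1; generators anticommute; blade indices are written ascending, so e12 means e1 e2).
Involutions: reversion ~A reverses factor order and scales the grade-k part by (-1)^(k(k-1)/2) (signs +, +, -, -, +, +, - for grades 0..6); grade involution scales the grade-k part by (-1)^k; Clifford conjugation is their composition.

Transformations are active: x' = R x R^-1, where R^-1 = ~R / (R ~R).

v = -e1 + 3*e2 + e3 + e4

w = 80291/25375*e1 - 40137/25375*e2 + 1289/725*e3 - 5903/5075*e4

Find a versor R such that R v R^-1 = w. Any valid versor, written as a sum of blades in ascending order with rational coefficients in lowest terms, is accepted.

The midline construction: v and w both square to 8, so reflecting in their sum 54916/25375*e1 + 35988/25375*e2 + 2014/725*e3 - 828/5075*e4 exchanges them.
Answer: 54916/25375*e1 + 35988/25375*e2 + 2014/725*e3 - 828/5075*e4


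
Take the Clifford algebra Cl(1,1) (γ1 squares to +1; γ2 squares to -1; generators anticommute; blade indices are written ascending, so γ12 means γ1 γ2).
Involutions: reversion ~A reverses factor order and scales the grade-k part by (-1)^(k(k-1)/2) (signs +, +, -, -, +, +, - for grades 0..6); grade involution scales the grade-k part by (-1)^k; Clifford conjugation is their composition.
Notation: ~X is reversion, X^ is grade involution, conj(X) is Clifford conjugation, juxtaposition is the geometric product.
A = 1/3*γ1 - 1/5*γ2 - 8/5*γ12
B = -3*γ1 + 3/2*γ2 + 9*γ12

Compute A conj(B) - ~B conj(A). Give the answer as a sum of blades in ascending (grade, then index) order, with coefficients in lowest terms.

first term: 151/10 - 3/5*γ1 + 9/5*γ2 + 1/10*γ12
second term: -137/10 + 21/5*γ1 - 39/5*γ2 - 1/10*γ12
Answer: 144/5 - 24/5*γ1 + 48/5*γ2 + 1/5*γ12


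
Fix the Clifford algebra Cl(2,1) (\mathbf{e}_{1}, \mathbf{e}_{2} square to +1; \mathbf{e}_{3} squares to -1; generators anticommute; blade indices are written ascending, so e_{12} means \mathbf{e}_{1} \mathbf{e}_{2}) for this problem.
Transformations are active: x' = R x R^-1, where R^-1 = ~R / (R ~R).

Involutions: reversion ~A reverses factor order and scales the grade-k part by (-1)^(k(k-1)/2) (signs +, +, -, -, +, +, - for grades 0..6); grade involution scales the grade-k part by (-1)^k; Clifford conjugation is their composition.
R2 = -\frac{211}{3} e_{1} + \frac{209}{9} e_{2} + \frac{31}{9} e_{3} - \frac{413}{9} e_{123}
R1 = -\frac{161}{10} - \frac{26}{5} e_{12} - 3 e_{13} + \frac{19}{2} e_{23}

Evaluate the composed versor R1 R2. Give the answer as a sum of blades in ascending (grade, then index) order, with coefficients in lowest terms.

Distribute over the terms of R1 (each basis-blade product reordered to ascending indices, repeated generators contracted through their squares):
(-\frac{161}{10}) R2 = \frac{33971}{30} e_{1} - \frac{33649}{90} e_{2} - \frac{4991}{90} e_{3} + \frac{66493}{90} e_{123}
(-\frac{26}{5} e_{12}) R2 = -\frac{5434}{45} e_{1} - \frac{5486}{15} e_{2} - \frac{10738}{45} e_{3} - \frac{806}{45} e_{123}
(-3 e_{13}) R2 = \frac{31}{3} e_{1} - \frac{413}{3} e_{2} - 211 e_{3} + \frac{209}{3} e_{123}
(\frac{19}{2} e_{23}) R2 = -\frac{7847}{18} e_{1} - \frac{589}{18} e_{2} - \frac{3971}{18} e_{3} - \frac{4009}{6} e_{123}
Summing the partial products and collecting blades:
Answer: 586 e_{1} - 910 e_{2} - \frac{32656}{45} e_{3} + \frac{612}{5} e_{123}


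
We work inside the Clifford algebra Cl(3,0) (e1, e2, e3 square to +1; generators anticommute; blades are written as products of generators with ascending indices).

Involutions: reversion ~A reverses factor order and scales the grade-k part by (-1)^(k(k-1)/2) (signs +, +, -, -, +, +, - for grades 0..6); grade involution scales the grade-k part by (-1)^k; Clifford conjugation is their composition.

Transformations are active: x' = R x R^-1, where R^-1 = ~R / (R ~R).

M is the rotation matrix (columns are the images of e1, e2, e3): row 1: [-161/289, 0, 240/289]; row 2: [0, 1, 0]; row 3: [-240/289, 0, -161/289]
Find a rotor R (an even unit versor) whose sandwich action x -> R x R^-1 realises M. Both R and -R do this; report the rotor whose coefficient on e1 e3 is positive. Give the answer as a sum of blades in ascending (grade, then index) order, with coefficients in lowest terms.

Method: write R = a + b12*e1 e2 + b13*e1 e3 + b23*e2 e3 with a^2 + b12^2 + b13^2 + b23^2 = 1 (so R^-1 = ~R). Expanding the columns R e_j ~R gives tr M = 4a^2 - 1 and, from the antisymmetric part, M21 - M12 = -4a*b12, M13 - M31 = 4a*b13, M32 - M23 = -4a*b23.
Here tr M = -33/289, so a^2 = (1 + tr M)/4 = 64/289 and a = ±8/17. Taking a = 8/17: M21 - M12 = 0, M13 - M31 = 480/289, M32 - M23 = 0, giving b12 = 0, b13 = 15/17, b23 = 0, i.e. R = 8/17 + 15/17*e1 e3.
Its e1 e3 coefficient is already positive.
Answer: 8/17 + 15/17*e1 e3. Key observation: the double cover Spin(3) -> SO(3) sends R and -R to the same matrix (trace -33/289 here), so the stated sign of the e1 e3 coefficient is what selects one sheet.


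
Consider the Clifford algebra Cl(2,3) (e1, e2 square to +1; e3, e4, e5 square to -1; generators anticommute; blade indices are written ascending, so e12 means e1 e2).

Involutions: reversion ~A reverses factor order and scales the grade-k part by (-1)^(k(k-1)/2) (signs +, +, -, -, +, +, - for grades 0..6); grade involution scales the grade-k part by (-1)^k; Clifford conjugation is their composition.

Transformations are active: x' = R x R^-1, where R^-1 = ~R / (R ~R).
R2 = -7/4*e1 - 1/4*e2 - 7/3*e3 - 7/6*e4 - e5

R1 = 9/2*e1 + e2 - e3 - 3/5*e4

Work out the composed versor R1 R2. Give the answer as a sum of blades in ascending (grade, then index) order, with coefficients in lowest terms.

Distribute over the terms of R1 (each basis-blade product reordered to ascending indices, repeated generators contracted through their squares):
(9/2*e1) R2 = -63/8 - 9/8*e12 - 21/2*e13 - 21/4*e14 - 9/2*e15
(e2) R2 = -1/4 + 7/4*e12 - 7/3*e23 - 7/6*e24 - e25
(-e3) R2 = -7/3 - 7/4*e13 - 1/4*e23 + 7/6*e34 + e35
(-3/5*e4) R2 = -7/10 - 21/20*e14 - 3/20*e24 - 7/5*e34 + 3/5*e45
Summing the partial products and collecting blades:
Answer: -1339/120 + 5/8*e12 - 49/4*e13 - 63/10*e14 - 9/2*e15 - 31/12*e23 - 79/60*e24 - e25 - 7/30*e34 + e35 + 3/5*e45


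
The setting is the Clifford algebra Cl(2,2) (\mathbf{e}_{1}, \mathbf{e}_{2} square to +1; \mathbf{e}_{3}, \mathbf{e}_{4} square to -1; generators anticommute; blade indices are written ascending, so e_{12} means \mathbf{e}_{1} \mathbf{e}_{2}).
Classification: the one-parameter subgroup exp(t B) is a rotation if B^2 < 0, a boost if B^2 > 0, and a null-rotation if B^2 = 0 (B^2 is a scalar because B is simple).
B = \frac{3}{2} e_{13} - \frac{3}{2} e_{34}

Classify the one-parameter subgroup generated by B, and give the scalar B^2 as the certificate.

B^2 term by term: the squares give (\frac{3}{2})^2*(e_{13})^2 + (-\frac{3}{2})^2*(e_{34})^2 = \frac{9}{4}*(+1) + \frac{9}{4}*(-1) = 0 (each basis 2-blade squares to minus the product of its generators' squares); cross terms between blades sharing an index anticommute and cancel. So B^2 = 0.
Answer: null-rotation, certificate B^2 = 0. No conjugation can change B^2 = 0; the sign gives the class.


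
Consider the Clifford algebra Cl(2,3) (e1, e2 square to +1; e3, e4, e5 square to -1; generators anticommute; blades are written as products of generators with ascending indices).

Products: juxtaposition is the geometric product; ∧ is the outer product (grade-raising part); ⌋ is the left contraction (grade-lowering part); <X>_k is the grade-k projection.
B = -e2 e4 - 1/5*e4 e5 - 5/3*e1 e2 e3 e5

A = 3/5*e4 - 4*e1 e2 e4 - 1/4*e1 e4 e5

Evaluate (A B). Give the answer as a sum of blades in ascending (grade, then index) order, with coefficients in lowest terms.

step 1: 79/20*e1 - 3/5*e2 + 3/25*e5 - 11/20*e1 e2 e5 - 5/12*e2 e3 e4 + 20/3*e3 e4 e5 + e1 e2 e3 e4 e5
Answer: 79/20*e1 - 3/5*e2 + 3/25*e5 - 11/20*e1 e2 e5 - 5/12*e2 e3 e4 + 20/3*e3 e4 e5 + e1 e2 e3 e4 e5


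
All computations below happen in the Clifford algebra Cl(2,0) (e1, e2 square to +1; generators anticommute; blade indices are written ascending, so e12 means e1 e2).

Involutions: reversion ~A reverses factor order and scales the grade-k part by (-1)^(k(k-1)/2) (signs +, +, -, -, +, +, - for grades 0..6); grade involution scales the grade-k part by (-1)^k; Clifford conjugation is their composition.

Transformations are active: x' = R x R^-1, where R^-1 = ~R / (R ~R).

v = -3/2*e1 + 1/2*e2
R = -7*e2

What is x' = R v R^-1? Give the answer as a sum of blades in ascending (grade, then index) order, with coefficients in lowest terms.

~R = -7*e2, and R ~R = 49, so R^-1 = ~R / (49).
R v = -7/2 - 21/2*e12
Answer: 3/2*e1 + 1/2*e2


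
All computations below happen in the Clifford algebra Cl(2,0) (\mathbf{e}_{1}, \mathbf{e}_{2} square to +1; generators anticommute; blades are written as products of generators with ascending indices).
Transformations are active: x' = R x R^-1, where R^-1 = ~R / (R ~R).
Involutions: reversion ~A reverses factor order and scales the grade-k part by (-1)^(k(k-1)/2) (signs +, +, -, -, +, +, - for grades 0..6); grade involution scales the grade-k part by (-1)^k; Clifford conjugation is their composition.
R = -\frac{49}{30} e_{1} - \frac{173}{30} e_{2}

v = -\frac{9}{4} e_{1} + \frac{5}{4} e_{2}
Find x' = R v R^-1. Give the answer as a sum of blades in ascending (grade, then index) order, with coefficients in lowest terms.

~R = -\frac{49}{30} e_{1} - \frac{173}{30} e_{2}, and R ~R = \frac{3233}{90}, so R^-1 = ~R / (\frac{3233}{90}).
R v = -\frac{53}{15} - \frac{901}{60} e_{1} e_{2}
Answer: \frac{3137}{1220} e_{1} - \frac{141}{1220} e_{2}
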